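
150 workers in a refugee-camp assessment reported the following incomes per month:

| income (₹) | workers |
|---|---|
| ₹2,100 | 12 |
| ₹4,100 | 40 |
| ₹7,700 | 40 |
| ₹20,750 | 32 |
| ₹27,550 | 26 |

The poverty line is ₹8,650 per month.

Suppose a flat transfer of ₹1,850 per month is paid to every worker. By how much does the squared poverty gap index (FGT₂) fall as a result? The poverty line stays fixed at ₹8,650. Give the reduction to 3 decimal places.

Before: below the line — 12×₹2,100, 40×₹4,100, 40×₹7,700; squared poverty gap index (FGT₂) = 0.12287.
After the ₹1,850 transfer: below the line — 12×₹3,950, 40×₹5,950; squared poverty gap index (FGT₂) = 0.04960.
Reduction = 0.12287 − 0.04960 = 0.073.

0.073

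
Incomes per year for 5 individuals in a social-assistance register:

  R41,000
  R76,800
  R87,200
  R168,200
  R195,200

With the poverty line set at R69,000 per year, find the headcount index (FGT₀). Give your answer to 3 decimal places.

1 of the 5 individuals have income below R69,000.
H = 1/5 = 0.200.

0.200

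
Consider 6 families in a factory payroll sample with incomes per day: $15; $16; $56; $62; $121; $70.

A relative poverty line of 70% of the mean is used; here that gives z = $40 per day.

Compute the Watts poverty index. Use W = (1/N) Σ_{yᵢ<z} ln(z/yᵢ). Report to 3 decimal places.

0.316

Below z: $15, $16 (q = 2 of N = 6).
ln(z/y) terms: ln(40/15) = 0.9808; ln(40/16) = 0.9163.
W = 1.897120 / 6 = 0.316.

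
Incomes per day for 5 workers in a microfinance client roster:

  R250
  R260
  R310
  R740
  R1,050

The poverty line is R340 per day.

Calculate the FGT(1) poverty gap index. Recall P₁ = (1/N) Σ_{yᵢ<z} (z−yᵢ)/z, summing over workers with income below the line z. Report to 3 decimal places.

0.118

Below the line: R250, R260, R310 (q = 3 of N = 5).
Relative gaps: (340−250)/340 = 0.2647; (340−260)/340 = 0.2353; (340−310)/340 = 0.0882.
Σ = 0.588235. Dividing by the full population N = 5 gives P₁ = 0.118.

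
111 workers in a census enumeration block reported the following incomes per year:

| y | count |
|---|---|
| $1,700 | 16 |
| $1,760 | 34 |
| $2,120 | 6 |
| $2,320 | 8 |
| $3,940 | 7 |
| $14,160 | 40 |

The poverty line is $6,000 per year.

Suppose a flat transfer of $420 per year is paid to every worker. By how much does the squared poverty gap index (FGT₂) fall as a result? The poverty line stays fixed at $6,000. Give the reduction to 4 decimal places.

Before: below the line — 16×$1,700, 34×$1,760, 6×$2,120, 8×$2,320, 7×$3,940; squared poverty gap index (FGT₂) = 0.284146.
After the $420 transfer: below the line — 16×$2,120, 34×$2,180, 6×$2,540, 8×$2,740, 7×$4,360; squared poverty gap index (FGT₂) = 0.228401.
Reduction = 0.284146 − 0.228401 = 0.0557.

0.0557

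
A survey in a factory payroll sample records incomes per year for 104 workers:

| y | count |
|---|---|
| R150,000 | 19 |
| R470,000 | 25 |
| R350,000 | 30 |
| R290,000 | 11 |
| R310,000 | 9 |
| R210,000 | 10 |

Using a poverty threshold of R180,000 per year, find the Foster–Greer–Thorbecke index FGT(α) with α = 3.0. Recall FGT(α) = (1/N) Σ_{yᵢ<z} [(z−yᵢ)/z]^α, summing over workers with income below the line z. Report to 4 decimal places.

Incomes under z: 19×R150,000 (q = 19 of N = 104).
Normalized shortfalls: (180000−150000)/180000 = 0.1667 (×19).
Raised to α = 3.0: 0.00463 (×19).
Sum = 0.087963; FGT(3.0) = 0.087963 / 104 = 0.0008.

0.0008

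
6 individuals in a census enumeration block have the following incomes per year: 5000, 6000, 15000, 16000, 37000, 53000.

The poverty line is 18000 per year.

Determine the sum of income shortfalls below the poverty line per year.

30000

Incomes under z: 5000, 6000, 15000, 16000 (q = 4 of N = 6).
Individual gaps: 18000−5000 = 13000; 18000−6000 = 12000; 18000−15000 = 3000; 18000−16000 = 2000.
Aggregate gap = 30000.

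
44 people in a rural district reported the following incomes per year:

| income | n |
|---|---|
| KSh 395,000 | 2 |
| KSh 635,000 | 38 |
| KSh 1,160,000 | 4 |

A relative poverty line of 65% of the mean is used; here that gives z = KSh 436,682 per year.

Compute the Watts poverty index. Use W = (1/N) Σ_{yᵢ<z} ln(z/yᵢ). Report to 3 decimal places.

0.005

Poor units: 2×KSh 395,000 (q = 2 of N = 44).
Log shortfalls: ln(436682/395000) = 0.1003 (×2).
W = 0.200639 / 44 = 0.005.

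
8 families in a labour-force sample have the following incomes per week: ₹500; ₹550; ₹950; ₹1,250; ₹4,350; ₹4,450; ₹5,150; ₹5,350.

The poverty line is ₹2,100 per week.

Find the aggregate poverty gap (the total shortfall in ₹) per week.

₹5,150

Poor units: ₹500, ₹550, ₹950, ₹1,250 (q = 4 of N = 8).
Individual gaps: 2100−500 = 1600; 2100−550 = 1550; 2100−950 = 1150; 2100−1250 = 850.
Aggregate gap = ₹5,150.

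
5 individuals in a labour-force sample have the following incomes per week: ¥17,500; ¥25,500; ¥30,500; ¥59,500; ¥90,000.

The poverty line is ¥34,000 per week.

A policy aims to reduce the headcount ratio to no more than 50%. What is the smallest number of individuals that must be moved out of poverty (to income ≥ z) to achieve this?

3 of the 5 individuals are poor, so H = 3/5 = 0.600.
A headcount ratio of at most 50% allows at most ⌊0.50 × 5⌋ = 2 poor individuals.
So at least 3 − 2 = 1 must be lifted.

1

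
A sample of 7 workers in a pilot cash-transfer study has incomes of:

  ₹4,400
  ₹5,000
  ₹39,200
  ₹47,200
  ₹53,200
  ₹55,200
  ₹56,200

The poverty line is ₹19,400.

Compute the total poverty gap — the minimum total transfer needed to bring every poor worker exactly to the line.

Poor units: ₹4,400, ₹5,000 (q = 2 of N = 7).
Individual gaps: 19400−4400 = 15000; 19400−5000 = 14400.
Aggregate gap = ₹29,400.

₹29,400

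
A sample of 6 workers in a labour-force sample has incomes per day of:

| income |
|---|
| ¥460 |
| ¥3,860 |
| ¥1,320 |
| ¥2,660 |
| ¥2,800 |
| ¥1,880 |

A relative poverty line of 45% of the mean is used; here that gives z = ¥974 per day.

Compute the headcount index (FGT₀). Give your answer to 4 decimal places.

1 of the 6 workers have income below ¥974.
H = 1/6 = 0.1667.

0.1667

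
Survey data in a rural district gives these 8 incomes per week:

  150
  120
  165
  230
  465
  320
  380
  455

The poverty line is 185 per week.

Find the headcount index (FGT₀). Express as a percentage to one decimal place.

3 of the 8 individuals have income below 185.
H = 3/8 = 37.5%.

37.5%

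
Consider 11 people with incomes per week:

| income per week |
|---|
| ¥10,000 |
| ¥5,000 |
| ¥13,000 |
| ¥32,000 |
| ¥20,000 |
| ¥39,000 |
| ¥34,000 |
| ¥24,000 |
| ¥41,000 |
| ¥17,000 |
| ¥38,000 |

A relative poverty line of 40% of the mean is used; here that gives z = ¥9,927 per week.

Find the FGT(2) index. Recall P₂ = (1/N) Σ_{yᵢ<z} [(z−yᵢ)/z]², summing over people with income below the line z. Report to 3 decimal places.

Below z: ¥5,000 (q = 1 of N = 11).
Relative gaps: (9927−5000)/9927 = 0.4963.
Squared: 0.2463.
Sum = 0.246337; P₂ = 0.246337 / 11 = 0.022.

0.022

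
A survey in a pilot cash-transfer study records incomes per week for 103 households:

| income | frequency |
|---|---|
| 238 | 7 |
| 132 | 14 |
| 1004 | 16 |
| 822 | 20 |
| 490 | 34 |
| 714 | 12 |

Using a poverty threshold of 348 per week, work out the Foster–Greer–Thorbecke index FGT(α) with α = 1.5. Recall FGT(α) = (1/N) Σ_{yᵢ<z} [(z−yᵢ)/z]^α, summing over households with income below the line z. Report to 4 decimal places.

Incomes under z: 14×132, 7×238 (q = 21 of N = 103).
Gap ratios (z−y)/z: (348−132)/348 = 0.6207 (×14); (348−238)/348 = 0.3161 (×7).
Raised to α = 1.5: 0.48900 (×14); 0.17771 (×7).
Sum = 8.090040; FGT(1.5) = 8.090040 / 103 = 0.0785.

0.0785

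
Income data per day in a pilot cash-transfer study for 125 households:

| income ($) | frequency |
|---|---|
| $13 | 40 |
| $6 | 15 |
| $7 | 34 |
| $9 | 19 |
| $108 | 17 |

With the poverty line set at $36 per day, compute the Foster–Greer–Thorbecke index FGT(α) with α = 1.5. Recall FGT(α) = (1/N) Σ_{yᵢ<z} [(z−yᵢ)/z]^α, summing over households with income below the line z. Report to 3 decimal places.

Below the line: 15×$6, 34×$7, 19×$9, 40×$13 (q = 108 of N = 125).
Gap ratios (z−y)/z: (36−6)/36 = 0.8333 (×15); (36−7)/36 = 0.8056 (×34); (36−9)/36 = 0.7500 (×19); (36−13)/36 = 0.6389 (×40).
Raised to α = 1.5: 0.76073 (×15); 0.72301 (×34); 0.64952 (×19); 0.51067 (×40).
Sum = 68.760719; FGT(1.5) = 68.760719 / 125 = 0.550.

0.550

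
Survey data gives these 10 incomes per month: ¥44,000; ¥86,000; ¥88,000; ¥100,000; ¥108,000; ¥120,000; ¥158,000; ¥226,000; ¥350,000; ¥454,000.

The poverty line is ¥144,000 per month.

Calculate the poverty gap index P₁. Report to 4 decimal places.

0.2208

Poor units: ¥44,000, ¥86,000, ¥88,000, ¥100,000, ¥108,000, ¥120,000 (q = 6 of N = 10).
Relative gaps: (144000−44000)/144000 = 0.6944; (144000−86000)/144000 = 0.4028; (144000−88000)/144000 = 0.3889; (144000−100000)/144000 = 0.3056; (144000−108000)/144000 = 0.2500; (144000−120000)/144000 = 0.1667.
Σ = 2.208333. Dividing by the full population N = 10 gives P₁ = 0.2208.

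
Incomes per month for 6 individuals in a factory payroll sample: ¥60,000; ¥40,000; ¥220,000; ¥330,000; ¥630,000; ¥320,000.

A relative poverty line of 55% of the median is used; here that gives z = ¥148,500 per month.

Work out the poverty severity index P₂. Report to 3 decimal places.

0.148

Below z: ¥40,000, ¥60,000 (q = 2 of N = 6).
Shortfall ratios: (148500−40000)/148500 = 0.7306; (148500−60000)/148500 = 0.5960.
Squared: 0.5338; 0.3552.
Sum = 0.889002; P₂ = 0.889002 / 6 = 0.148.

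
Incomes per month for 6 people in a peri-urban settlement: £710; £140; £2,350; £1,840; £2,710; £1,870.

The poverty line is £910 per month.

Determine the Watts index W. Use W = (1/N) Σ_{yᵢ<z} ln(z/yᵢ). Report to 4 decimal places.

0.3533

Incomes under z: £140, £710 (q = 2 of N = 6).
Log gaps: ln(910/140) = 1.8718; ln(910/710) = 0.2482.
W = 2.119982 / 6 = 0.3533.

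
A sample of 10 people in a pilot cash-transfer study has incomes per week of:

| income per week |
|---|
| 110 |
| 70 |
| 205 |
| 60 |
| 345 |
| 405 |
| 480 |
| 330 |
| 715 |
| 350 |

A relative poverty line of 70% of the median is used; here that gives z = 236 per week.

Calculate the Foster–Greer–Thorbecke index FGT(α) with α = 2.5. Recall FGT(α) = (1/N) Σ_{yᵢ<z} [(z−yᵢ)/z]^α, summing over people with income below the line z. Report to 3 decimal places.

Poor units: 60, 70, 110, 205 (q = 4 of N = 10).
Shortfall ratios: (236−60)/236 = 0.7458; (236−70)/236 = 0.7034; (236−110)/236 = 0.5339; (236−205)/236 = 0.1314.
Raised to α = 2.5: 0.48029; 0.41494; 0.20828; 0.00625.
Sum = 1.109766; FGT(2.5) = 1.109766 / 10 = 0.111.

0.111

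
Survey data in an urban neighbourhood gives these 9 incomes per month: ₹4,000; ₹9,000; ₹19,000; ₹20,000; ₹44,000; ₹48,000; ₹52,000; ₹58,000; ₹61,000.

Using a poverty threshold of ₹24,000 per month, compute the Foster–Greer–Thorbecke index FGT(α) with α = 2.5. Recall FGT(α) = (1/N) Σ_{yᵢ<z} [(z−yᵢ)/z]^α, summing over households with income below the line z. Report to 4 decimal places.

Below z: ₹4,000, ₹9,000, ₹19,000, ₹20,000 (q = 4 of N = 9).
Relative gaps: (24000−4000)/24000 = 0.8333; (24000−9000)/24000 = 0.6250; (24000−19000)/24000 = 0.2083; (24000−20000)/24000 = 0.1667.
Raised to α = 2.5: 0.63394; 0.30882; 0.01981; 0.01134.
Sum = 0.973905; FGT(2.5) = 0.973905 / 9 = 0.1082.

0.1082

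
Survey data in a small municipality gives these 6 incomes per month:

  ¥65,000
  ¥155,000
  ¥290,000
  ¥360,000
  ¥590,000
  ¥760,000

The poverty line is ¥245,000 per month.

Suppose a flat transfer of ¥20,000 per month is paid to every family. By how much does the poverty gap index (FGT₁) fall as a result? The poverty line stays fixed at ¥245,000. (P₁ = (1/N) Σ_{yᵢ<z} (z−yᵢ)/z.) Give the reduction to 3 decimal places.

0.027

Before: below the line — ¥65,000, ¥155,000; poverty gap index (FGT₁) = 0.18367.
After the ¥20,000 transfer: below the line — ¥85,000, ¥175,000; poverty gap index (FGT₁) = 0.15646.
Reduction = 0.18367 − 0.15646 = 0.027.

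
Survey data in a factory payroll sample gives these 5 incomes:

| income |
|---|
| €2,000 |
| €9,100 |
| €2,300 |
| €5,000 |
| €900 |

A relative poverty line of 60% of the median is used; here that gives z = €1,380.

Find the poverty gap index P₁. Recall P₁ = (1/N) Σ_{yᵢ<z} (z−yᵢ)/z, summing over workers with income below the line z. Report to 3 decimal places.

0.070

Poor units: €900 (q = 1 of N = 5).
Shortfall ratios: (1380−900)/1380 = 0.3478.
Sum of shortfalls = 0.347826; P₁ averages over all N: 0.347826 / 5 = 0.070.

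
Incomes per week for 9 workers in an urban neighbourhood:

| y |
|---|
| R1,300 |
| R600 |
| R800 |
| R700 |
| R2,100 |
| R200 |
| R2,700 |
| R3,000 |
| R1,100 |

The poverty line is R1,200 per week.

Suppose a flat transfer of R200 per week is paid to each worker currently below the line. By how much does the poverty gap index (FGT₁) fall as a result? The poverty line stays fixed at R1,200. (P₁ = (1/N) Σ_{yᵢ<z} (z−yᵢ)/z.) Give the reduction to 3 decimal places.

0.083

Before: below the line — R200, R600, R700, R800, R1,100; poverty gap index (FGT₁) = 0.24074.
After the R200 transfer: below the line — R400, R800, R900, R1,000; poverty gap index (FGT₁) = 0.15741.
Reduction = 0.24074 − 0.15741 = 0.083.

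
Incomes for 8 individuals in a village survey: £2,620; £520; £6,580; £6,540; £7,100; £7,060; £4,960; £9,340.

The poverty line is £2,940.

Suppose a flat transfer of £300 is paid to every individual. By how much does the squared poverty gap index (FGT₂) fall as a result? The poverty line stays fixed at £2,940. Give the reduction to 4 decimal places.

Before: below the line — £520, £2,620; squared poverty gap index (FGT₂) = 0.086174.
After the £300 transfer: below the line — £820, £2,920; squared poverty gap index (FGT₂) = 0.065002.
Reduction = 0.086174 − 0.065002 = 0.0212.

0.0212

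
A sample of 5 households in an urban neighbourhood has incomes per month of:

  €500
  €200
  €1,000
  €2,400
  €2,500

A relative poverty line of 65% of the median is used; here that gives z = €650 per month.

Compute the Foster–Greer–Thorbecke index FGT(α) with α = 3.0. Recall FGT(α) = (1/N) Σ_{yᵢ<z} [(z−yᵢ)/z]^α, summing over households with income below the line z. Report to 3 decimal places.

Below z: €200, €500 (q = 2 of N = 5).
Gap ratios (z−y)/z: (650−200)/650 = 0.6923; (650−500)/650 = 0.2308.
Raised to α = 3.0: 0.33182; 0.01229.
Sum = 0.344106; FGT(3.0) = 0.344106 / 5 = 0.069.

0.069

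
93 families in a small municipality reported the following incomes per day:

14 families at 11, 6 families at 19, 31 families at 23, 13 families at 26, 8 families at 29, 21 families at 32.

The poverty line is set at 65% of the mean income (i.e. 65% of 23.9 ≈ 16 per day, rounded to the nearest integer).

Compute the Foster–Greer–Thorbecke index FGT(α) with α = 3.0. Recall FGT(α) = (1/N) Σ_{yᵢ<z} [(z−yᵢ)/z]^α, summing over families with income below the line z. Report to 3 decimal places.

0.005

Below the line: 14×11 (q = 14 of N = 93).
Relative gaps: (16−11)/16 = 0.3125 (×14).
Raised to α = 3.0: 0.03052 (×14).
Sum = 0.427246; FGT(3.0) = 0.427246 / 93 = 0.005.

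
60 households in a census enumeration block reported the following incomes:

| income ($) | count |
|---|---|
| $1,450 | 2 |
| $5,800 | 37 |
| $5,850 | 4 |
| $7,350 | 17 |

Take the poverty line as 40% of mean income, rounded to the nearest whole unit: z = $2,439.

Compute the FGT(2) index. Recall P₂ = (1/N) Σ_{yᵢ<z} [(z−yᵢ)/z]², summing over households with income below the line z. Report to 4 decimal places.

Below z: 2×$1,450 (q = 2 of N = 60).
Relative gaps: (2439−1450)/2439 = 0.4055 (×2).
Squared: 0.1644 (×2).
Sum = 0.328851; P₂ = 0.328851 / 60 = 0.0055.

0.0055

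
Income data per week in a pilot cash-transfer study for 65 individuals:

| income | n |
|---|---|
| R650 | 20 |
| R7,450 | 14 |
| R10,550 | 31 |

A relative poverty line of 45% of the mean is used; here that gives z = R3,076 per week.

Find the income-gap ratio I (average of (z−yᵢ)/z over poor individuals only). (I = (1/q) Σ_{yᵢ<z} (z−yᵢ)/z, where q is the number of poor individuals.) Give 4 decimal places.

0.7887

Poor units: 20×R650 (q = 20 of N = 65).
Relative gaps: 0.7887 (×20); sum = 15.773732.
The income-gap ratio divides by q (the poor only): 15.773732 / 20 = 0.7887.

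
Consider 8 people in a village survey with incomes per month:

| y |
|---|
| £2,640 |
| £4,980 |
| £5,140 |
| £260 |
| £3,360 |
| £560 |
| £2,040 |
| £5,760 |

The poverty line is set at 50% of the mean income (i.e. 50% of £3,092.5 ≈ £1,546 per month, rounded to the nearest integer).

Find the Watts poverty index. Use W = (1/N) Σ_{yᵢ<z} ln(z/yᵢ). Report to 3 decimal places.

Below z: £260, £560 (q = 2 of N = 8).
Log gaps: ln(1546/260) = 1.7827; ln(1546/560) = 1.0155.
W = 2.798234 / 8 = 0.350.

0.350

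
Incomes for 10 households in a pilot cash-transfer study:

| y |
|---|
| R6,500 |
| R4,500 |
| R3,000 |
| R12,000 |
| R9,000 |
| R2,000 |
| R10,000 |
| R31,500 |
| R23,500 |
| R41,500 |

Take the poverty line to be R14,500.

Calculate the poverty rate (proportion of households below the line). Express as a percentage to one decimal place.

70.0%

7 of the 10 households have income below R14,500.
H = 7/10 = 70.0%.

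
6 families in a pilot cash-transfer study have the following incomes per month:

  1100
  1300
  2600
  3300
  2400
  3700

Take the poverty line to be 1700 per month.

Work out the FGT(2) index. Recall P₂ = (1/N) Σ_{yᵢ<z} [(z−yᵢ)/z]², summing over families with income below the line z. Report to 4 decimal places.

0.0300

Below z: 1100, 1300 (q = 2 of N = 6).
Relative gaps: (1700−1100)/1700 = 0.3529; (1700−1300)/1700 = 0.2353.
Squared: 0.1246; 0.0554.
Sum = 0.179931; P₂ = 0.179931 / 6 = 0.0300.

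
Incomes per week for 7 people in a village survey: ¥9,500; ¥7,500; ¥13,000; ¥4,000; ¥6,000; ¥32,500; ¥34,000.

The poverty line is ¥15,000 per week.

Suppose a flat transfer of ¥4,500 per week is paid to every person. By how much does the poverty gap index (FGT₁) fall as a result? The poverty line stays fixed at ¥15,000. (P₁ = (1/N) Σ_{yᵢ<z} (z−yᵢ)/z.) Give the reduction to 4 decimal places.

Before: below the line — ¥4,000, ¥6,000, ¥7,500, ¥9,500, ¥13,000; poverty gap index (FGT₁) = 0.333333.
After the ¥4,500 transfer: below the line — ¥8,500, ¥10,500, ¥12,000, ¥14,000; poverty gap index (FGT₁) = 0.142857.
Reduction = 0.333333 − 0.142857 = 0.1905.

0.1905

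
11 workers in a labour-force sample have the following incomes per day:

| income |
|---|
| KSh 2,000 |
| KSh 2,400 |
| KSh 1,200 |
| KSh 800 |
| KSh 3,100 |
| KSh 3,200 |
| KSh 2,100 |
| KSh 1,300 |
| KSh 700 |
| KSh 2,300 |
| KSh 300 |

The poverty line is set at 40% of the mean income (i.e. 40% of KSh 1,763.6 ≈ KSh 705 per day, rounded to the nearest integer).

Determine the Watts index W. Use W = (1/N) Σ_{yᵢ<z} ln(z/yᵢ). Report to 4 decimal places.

Incomes under z: KSh 300, KSh 700 (q = 2 of N = 11).
Log shortfalls: ln(705/300) = 0.8544; ln(705/700) = 0.0071.
W = 0.861533 / 11 = 0.0783.

0.0783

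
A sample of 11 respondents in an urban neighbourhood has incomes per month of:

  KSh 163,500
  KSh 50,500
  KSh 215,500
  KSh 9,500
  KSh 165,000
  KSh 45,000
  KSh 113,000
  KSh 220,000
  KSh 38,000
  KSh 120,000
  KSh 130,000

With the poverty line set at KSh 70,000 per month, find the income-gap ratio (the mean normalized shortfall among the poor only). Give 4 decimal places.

0.4893

Below z: KSh 9,500, KSh 38,000, KSh 45,000, KSh 50,500 (q = 4 of N = 11).
Relative gaps: 0.8643, 0.4571, 0.3571, 0.2786; sum = 1.957143.
I averages over the q = 4 poor units only: 1.957143 / 4 = 0.4893.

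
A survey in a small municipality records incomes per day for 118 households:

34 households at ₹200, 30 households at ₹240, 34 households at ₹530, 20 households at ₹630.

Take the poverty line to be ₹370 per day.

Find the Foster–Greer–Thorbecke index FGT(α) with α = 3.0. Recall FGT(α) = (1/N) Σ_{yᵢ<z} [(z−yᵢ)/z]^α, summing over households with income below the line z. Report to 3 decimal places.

0.039

Poor units: 34×₹200, 30×₹240 (q = 64 of N = 118).
Gap ratios (z−y)/z: (370−200)/370 = 0.4595 (×34); (370−240)/370 = 0.3514 (×30).
Raised to α = 3.0: 0.09699 (×34); 0.04337 (×30).
Sum = 4.598977; FGT(3.0) = 4.598977 / 118 = 0.039.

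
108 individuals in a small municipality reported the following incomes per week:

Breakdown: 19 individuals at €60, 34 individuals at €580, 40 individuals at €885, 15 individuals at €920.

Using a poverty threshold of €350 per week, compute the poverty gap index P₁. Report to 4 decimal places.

0.1458

Below the line: 19×€60 (q = 19 of N = 108).
Normalized shortfalls: (350−60)/350 = 0.8286 (×19).
Sum of shortfalls = 15.742857; P₁ averages over all N: 15.742857 / 108 = 0.1458.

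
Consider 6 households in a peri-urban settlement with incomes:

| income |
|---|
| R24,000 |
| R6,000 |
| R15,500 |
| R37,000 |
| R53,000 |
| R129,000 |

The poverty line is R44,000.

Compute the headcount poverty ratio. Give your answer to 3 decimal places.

0.667

4 of the 6 households have income below R44,000.
H = 4/6 = 0.667.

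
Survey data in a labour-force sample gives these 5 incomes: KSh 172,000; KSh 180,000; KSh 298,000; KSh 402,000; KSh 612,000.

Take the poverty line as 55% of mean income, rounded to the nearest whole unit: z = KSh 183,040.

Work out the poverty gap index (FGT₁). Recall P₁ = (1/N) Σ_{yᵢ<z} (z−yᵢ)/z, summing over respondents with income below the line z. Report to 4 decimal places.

Below z: KSh 172,000, KSh 180,000 (q = 2 of N = 5).
Shortfall ratios: (183040−172000)/183040 = 0.0603; (183040−180000)/183040 = 0.0166.
Σ = 0.076923. Dividing by the full population N = 5 gives P₁ = 0.0154.

0.0154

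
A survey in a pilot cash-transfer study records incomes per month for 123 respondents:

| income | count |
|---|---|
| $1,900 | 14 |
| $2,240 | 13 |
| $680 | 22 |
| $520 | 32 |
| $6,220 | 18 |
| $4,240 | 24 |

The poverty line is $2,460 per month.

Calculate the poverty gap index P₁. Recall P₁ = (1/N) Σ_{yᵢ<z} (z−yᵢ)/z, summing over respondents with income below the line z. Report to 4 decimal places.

Incomes under z: 32×$520, 22×$680, 14×$1,900, 13×$2,240 (q = 81 of N = 123).
Gap ratios (z−y)/z: (2460−520)/2460 = 0.7886 (×32); (2460−680)/2460 = 0.7236 (×22); (2460−1900)/2460 = 0.2276 (×14); (2460−2240)/2460 = 0.0894 (×13).
Sum of shortfalls = 45.504065; P₁ averages over all N: 45.504065 / 123 = 0.3700.

0.3700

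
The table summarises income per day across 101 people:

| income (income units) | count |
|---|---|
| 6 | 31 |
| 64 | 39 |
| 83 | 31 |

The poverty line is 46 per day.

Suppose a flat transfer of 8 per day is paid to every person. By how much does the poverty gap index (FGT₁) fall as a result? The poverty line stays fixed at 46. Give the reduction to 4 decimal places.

0.0534

Before: below the line — 31×6; poverty gap index (FGT₁) = 0.266896.
After the 8 transfer: below the line — 31×14; poverty gap index (FGT₁) = 0.213517.
Reduction = 0.266896 − 0.213517 = 0.0534.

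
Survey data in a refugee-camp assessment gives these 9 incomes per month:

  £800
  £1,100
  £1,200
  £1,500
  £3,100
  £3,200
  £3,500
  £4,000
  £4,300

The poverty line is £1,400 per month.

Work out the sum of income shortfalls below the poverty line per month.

£1,100

Below z: £800, £1,100, £1,200 (q = 3 of N = 9).
Individual gaps: 1400−800 = 600; 1400−1100 = 300; 1400−1200 = 200.
Aggregate gap = £1,100.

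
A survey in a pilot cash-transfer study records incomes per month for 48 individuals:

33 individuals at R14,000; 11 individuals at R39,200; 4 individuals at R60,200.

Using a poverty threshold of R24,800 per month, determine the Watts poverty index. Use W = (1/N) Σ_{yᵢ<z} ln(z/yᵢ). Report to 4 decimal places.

Below the line: 33×R14,000 (q = 33 of N = 48).
ln(z/y) terms: ln(24800/14000) = 0.5718 (×33).
W = 18.868949 / 48 = 0.3931.

0.3931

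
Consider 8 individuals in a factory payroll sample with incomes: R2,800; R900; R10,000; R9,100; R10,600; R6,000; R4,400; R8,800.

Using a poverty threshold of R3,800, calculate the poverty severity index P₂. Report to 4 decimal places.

0.0815

Poor units: R900, R2,800 (q = 2 of N = 8).
Gap ratios (z−y)/z: (3800−900)/3800 = 0.7632; (3800−2800)/3800 = 0.2632.
Squared: 0.5824; 0.0693.
Sum = 0.651662; P₂ = 0.651662 / 8 = 0.0815.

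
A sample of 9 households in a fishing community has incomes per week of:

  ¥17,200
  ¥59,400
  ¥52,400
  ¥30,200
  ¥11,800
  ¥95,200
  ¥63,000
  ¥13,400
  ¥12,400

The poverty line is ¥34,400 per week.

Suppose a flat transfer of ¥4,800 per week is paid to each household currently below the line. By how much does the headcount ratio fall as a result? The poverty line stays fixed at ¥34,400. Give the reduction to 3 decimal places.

0.111

Before: below the line — ¥11,800, ¥12,400, ¥13,400, ¥17,200, ¥30,200; headcount ratio = 0.55556.
After the ¥4,800 transfer: below the line — ¥16,600, ¥17,200, ¥18,200, ¥22,000; headcount ratio = 0.44444.
Reduction = 0.55556 − 0.44444 = 0.111.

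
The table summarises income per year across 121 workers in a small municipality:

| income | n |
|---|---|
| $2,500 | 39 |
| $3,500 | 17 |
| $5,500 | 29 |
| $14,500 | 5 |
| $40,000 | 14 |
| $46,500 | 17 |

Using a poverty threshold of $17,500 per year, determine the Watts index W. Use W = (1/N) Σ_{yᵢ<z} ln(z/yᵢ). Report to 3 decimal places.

1.138

Incomes under z: 39×$2,500, 17×$3,500, 29×$5,500, 5×$14,500 (q = 90 of N = 121).
Log gaps: ln(17500/2500) = 1.9459 (×39); ln(17500/3500) = 1.6094 (×17); ln(17500/5500) = 1.1575 (×29); ln(17500/14500) = 0.1881 (×5).
W = 137.757332 / 121 = 1.138.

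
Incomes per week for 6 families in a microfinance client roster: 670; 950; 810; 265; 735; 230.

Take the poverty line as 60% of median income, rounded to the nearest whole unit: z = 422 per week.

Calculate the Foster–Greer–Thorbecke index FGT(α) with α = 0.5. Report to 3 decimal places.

Poor units: 230, 265 (q = 2 of N = 6).
Normalized shortfalls: (422−230)/422 = 0.4550; (422−265)/422 = 0.3720.
Raised to α = 0.5: 0.67452; 0.60995.
Sum = 1.284468; FGT(0.5) = 1.284468 / 6 = 0.214.

0.214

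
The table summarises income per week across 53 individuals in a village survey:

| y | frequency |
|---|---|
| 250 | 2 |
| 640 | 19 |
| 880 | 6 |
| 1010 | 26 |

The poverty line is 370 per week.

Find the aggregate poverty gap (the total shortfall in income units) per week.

Below the line: 2×250 (q = 2 of N = 53).
Individual gaps: 2×(370−250) = 240.
Aggregate gap = 240.

240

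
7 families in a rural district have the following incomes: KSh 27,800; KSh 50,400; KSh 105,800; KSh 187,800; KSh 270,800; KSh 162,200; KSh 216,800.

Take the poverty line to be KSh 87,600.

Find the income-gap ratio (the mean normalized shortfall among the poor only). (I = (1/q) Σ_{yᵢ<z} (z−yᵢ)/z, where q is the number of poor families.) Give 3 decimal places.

0.554

Below z: KSh 27,800, KSh 50,400 (q = 2 of N = 7).
Shortfall ratios (z−y)/z: 0.6826, 0.4247; sum = 1.107306.
The income-gap ratio divides by q (the poor only): 1.107306 / 2 = 0.554.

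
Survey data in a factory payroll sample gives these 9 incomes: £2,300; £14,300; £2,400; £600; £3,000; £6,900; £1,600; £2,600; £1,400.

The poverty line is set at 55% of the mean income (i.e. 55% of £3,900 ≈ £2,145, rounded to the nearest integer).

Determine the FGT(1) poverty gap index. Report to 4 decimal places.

Poor units: £600, £1,400, £1,600 (q = 3 of N = 9).
Normalized shortfalls: (2145−600)/2145 = 0.7203; (2145−1400)/2145 = 0.3473; (2145−1600)/2145 = 0.2541.
Sum of shortfalls = 1.321678; P₁ averages over all N: 1.321678 / 9 = 0.1469.

0.1469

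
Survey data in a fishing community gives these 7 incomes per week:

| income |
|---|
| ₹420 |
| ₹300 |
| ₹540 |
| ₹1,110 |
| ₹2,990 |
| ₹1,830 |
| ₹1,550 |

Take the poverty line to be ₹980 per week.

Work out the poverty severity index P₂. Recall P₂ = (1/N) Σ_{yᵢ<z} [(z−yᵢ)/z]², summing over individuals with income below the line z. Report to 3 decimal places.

Below z: ₹300, ₹420, ₹540 (q = 3 of N = 7).
Shortfall ratios: (980−300)/980 = 0.6939; (980−420)/980 = 0.5714; (980−540)/980 = 0.4490.
Squared: 0.4815; 0.3265; 0.2016.
Sum = 1.009579; P₂ = 1.009579 / 7 = 0.144.

0.144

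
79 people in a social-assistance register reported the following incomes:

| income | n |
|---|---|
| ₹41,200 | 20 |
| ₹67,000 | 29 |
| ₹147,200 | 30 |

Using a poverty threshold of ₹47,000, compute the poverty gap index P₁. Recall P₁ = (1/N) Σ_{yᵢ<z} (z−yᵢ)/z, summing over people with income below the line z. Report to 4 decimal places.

Below z: 20×₹41,200 (q = 20 of N = 79).
Normalized shortfalls: (47000−41200)/47000 = 0.1234 (×20).
Σ = 2.468085. Dividing by the full population N = 79 gives P₁ = 0.0312.

0.0312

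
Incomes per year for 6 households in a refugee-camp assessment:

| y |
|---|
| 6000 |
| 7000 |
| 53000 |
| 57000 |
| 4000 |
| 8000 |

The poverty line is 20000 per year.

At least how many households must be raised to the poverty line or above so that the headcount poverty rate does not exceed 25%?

Currently q = 4 of N = 6 are below the line (H = 0.667).
A headcount ratio of at most 25% allows at most ⌊0.25 × 6⌋ = 1 poor households.
So at least 4 − 1 = 3 must be lifted.

3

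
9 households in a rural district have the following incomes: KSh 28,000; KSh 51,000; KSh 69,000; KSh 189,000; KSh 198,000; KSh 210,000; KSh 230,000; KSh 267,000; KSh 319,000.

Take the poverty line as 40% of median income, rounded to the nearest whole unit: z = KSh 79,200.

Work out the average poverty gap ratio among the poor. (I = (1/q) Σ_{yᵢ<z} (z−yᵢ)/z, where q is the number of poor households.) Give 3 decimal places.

Poor units: KSh 28,000, KSh 51,000, KSh 69,000 (q = 3 of N = 9).
Shortfall ratios (z−y)/z: 0.6465, 0.3561, 0.1288; sum = 1.131313.
The income-gap ratio divides by q (the poor only): 1.131313 / 3 = 0.377.

0.377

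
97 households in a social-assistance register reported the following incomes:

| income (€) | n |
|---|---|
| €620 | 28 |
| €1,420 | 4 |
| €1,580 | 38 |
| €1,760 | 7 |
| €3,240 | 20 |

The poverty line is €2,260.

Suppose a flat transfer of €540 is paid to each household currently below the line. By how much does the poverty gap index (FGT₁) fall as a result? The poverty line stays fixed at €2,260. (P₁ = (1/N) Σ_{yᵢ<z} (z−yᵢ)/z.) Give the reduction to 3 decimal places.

Before: below the line — 28×€620, 4×€1,420, 38×€1,580, 7×€1,760; poverty gap index (FGT₁) = 0.35864.
After the €540 transfer: below the line — 28×€1,160, 4×€1,960, 38×€2,120; poverty gap index (FGT₁) = 0.17024.
Reduction = 0.35864 − 0.17024 = 0.188.

0.188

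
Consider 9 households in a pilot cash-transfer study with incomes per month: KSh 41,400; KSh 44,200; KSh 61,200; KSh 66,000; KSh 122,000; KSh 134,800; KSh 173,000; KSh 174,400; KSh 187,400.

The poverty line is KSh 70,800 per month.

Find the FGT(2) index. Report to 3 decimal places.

0.037

Poor units: KSh 41,400, KSh 44,200, KSh 61,200, KSh 66,000 (q = 4 of N = 9).
Normalized shortfalls: (70800−41400)/70800 = 0.4153; (70800−44200)/70800 = 0.3757; (70800−61200)/70800 = 0.1356; (70800−66000)/70800 = 0.0678.
Squared: 0.1724; 0.1412; 0.0184; 0.0046.
Sum = 0.336573; P₂ = 0.336573 / 9 = 0.037.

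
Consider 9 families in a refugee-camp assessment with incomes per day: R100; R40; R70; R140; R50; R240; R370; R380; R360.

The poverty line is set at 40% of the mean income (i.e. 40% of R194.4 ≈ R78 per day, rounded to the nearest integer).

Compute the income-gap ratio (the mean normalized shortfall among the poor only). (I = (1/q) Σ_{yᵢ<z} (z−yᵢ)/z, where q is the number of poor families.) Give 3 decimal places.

0.316

Incomes under z: R40, R50, R70 (q = 3 of N = 9).
Relative gaps: 0.4872, 0.3590, 0.1026; sum = 0.948718.
The income-gap ratio divides by q (the poor only): 0.948718 / 3 = 0.316.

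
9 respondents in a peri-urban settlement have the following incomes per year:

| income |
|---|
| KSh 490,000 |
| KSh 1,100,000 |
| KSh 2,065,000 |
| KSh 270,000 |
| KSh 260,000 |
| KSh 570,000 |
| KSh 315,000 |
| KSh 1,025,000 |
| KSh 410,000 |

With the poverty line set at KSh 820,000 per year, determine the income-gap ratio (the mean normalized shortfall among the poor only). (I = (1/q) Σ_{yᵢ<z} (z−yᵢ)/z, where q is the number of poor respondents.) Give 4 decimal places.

Below the line: KSh 260,000, KSh 270,000, KSh 315,000, KSh 410,000, KSh 490,000, KSh 570,000 (q = 6 of N = 9).
Shortfall ratios (z−y)/z: 0.6829, 0.6707, 0.6159, 0.5000, 0.4024, 0.3049; sum = 3.176829.
The income-gap ratio divides by q (the poor only): 3.176829 / 6 = 0.5295.

0.5295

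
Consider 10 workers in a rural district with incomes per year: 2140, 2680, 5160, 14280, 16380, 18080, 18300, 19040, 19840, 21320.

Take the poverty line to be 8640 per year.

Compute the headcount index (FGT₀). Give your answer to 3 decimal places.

3 of the 10 workers have income below 8640.
H = 3/10 = 0.300.

0.300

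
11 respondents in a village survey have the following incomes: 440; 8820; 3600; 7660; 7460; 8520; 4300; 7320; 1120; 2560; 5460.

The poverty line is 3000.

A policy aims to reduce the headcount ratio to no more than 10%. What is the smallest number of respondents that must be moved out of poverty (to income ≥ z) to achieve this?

2

3 of the 11 respondents are poor, so H = 3/11 = 0.273.
A headcount ratio of at most 10% allows at most ⌊0.10 × 11⌋ = 1 poor respondents.
So at least 3 − 1 = 2 must be lifted.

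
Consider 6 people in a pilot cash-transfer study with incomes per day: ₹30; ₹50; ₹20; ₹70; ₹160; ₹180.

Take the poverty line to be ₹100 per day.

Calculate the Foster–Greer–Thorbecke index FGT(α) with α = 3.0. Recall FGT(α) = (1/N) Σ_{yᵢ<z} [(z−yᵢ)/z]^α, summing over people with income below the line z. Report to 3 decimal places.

Below z: ₹20, ₹30, ₹50, ₹70 (q = 4 of N = 6).
Shortfall ratios: (100−20)/100 = 0.8000; (100−30)/100 = 0.7000; (100−50)/100 = 0.5000; (100−70)/100 = 0.3000.
Raised to α = 3.0: 0.51200; 0.34300; 0.12500; 0.02700.
Sum = 1.007000; FGT(3.0) = 1.007000 / 6 = 0.168.

0.168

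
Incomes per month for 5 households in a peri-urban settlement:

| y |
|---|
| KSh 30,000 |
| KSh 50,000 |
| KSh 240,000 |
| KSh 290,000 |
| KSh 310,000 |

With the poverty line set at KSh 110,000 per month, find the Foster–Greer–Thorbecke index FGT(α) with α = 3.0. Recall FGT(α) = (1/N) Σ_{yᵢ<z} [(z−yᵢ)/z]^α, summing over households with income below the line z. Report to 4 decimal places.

Below the line: KSh 30,000, KSh 50,000 (q = 2 of N = 5).
Relative gaps: (110000−30000)/110000 = 0.7273; (110000−50000)/110000 = 0.5455.
Raised to α = 3.0: 0.38467; 0.16228.
Sum = 0.546957; FGT(3.0) = 0.546957 / 5 = 0.1094.

0.1094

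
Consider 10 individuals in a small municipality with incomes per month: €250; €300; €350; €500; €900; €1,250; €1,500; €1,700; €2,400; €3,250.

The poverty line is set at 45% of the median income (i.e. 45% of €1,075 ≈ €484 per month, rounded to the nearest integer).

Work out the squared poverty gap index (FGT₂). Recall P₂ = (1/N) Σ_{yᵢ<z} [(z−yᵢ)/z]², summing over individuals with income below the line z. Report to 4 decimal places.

0.0455

Below the line: €250, €300, €350 (q = 3 of N = 10).
Normalized shortfalls: (484−250)/484 = 0.4835; (484−300)/484 = 0.3802; (484−350)/484 = 0.2769.
Squared: 0.2337; 0.1445; 0.0767.
Sum = 0.454921; P₂ = 0.454921 / 10 = 0.0455.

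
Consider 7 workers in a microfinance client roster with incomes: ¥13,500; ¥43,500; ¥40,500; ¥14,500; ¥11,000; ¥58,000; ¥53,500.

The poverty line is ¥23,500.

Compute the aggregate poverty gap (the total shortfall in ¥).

Below the line: ¥11,000, ¥13,500, ¥14,500 (q = 3 of N = 7).
Individual gaps: 23500−11000 = 12500; 23500−13500 = 10000; 23500−14500 = 9000.
Aggregate gap = ¥31,500.

¥31,500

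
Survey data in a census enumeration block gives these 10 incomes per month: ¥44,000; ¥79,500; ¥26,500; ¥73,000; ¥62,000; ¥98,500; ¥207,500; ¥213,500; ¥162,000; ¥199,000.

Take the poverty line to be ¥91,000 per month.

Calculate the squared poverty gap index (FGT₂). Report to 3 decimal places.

Below the line: ¥26,500, ¥44,000, ¥62,000, ¥73,000, ¥79,500 (q = 5 of N = 10).
Normalized shortfalls: (91000−26500)/91000 = 0.7088; (91000−44000)/91000 = 0.5165; (91000−62000)/91000 = 0.3187; (91000−73000)/91000 = 0.1978; (91000−79500)/91000 = 0.1264.
Squared: 0.5024; 0.2668; 0.1016; 0.0391; 0.0160.
Sum = 0.925794; P₂ = 0.925794 / 10 = 0.093.

0.093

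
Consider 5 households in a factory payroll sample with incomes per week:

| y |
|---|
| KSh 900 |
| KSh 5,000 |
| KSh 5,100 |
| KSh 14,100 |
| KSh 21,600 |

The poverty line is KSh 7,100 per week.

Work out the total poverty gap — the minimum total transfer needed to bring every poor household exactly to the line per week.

KSh 10,300

Poor units: KSh 900, KSh 5,000, KSh 5,100 (q = 3 of N = 5).
Individual gaps: 7100−900 = 6200; 7100−5000 = 2100; 7100−5100 = 2000.
Aggregate gap = KSh 10,300.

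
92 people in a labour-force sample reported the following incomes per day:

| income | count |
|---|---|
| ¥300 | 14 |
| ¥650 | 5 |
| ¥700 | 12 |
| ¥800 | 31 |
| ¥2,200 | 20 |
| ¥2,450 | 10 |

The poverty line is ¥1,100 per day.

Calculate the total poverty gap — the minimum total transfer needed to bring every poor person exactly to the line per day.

¥27,550

Incomes under z: 14×¥300, 5×¥650, 12×¥700, 31×¥800 (q = 62 of N = 92).
Individual gaps: 14×(1100−300) = 11200; 5×(1100−650) = 2250; 12×(1100−700) = 4800; 31×(1100−800) = 9300.
Aggregate gap = ¥27,550.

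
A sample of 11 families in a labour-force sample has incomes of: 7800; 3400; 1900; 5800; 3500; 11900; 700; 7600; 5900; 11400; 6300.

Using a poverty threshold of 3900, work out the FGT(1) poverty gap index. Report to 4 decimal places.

Incomes under z: 700, 1900, 3400, 3500 (q = 4 of N = 11).
Normalized shortfalls: (3900−700)/3900 = 0.8205; (3900−1900)/3900 = 0.5128; (3900−3400)/3900 = 0.1282; (3900−3500)/3900 = 0.1026.
Σ = 1.564103. Dividing by the full population N = 11 gives P₁ = 0.1422.

0.1422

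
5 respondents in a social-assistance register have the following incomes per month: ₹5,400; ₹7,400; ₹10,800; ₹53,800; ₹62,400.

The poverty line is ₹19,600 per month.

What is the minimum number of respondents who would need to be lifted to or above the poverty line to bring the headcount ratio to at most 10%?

3 of the 5 respondents are poor, so H = 3/5 = 0.600.
A headcount ratio of at most 10% allows at most ⌊0.10 × 5⌋ = 0 poor respondents.
So at least 3 − 0 = 3 must be lifted.

3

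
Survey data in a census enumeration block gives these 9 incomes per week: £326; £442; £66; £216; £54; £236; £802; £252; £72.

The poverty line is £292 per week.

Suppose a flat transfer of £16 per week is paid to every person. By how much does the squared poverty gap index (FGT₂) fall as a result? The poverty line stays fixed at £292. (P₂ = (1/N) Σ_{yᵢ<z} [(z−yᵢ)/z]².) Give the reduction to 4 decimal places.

Before: below the line — £54, £66, £72, £216, £236, £252; squared poverty gap index (FGT₂) = 0.217145.
After the £16 transfer: below the line — £70, £82, £88, £232, £252, £268; squared poverty gap index (FGT₂) = 0.183451.
Reduction = 0.217145 − 0.183451 = 0.0337.

0.0337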